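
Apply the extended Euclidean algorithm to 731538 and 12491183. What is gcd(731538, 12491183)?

1

Repeated division:
12491183 = 17×731538 + 55037
731538 = 13×55037 + 16057
55037 = 3×16057 + 6866
16057 = 2×6866 + 2325
6866 = 2×2325 + 2216
2325 = 1×2216 + 109
2216 = 20×109 + 36
109 = 3×36 + 1
36 = 36×1 + 0
gcd(731538, 12491183) = 1.
Back-substituting:
1 = 109 − 3·36
1 = −3·2216 + 61·109
1 = 61·2325 − 64·2216
1 = −64·6866 + 189·2325
1 = 189·16057 − 442·6866
1 = −442·55037 + 1515·16057
1 = 1515·731538 − 20137·55037
1 = −20137·12491183 + 343844·731538
So 1 = (-20137)·12491183 + (343844)·731538.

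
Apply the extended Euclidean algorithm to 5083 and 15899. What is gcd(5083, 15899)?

13

Repeated division:
15899 = 3·5083 + 650
5083 = 7·650 + 533
650 = 1·533 + 117
533 = 4·117 + 65
117 = 1·65 + 52
65 = 1·52 + 13
52 = 4·13 + 0
gcd(5083, 15899) = 13.
Working backward:
13 = 65 − 52
13 = −117 + 2·65
13 = 2·533 − 9·117
13 = −9·650 + 11·533
13 = 11·5083 − 86·650
13 = −86·15899 + 269·5083
So 13 = (-86)·15899 + (269)·5083.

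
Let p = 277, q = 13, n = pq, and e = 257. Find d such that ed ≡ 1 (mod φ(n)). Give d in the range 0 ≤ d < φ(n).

φ(n) = (p−1)(q−1) = 276·12 = 3312.
Need d with 257·d ≡ 1 (mod 3312). Apply the extended Euclidean algorithm:
3312 = 12·257 + 228
257 = 1·228 + 29
228 = 7·29 + 25
29 = 1·25 + 4
25 = 6·4 + 1
4 = 4·1 + 0
Back-substitute:
1 = 25 − 6·4
1 = −6·29 + 7·25
1 = 7·228 − 55·29
1 = −55·257 + 62·228
1 = 62·3312 − 799·257
So 257·(-799) ≡ 1 (mod 3312), hence d ≡ -799 ≡ 2513 (mod 3312).

2513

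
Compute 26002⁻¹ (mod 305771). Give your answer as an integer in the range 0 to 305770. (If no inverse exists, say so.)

131883

Run Euclid on (305771, 26002):
305771 = 11×26002 + 19749
26002 = 1×19749 + 6253
19749 = 3×6253 + 990
6253 = 6×990 + 313
990 = 3×313 + 51
313 = 6×51 + 7
51 = 7×7 + 2
7 = 3×2 + 1
2 = 2×1 + 0
The gcd is 1. Working backward:
1 = 7 − 3·2
1 = −3·51 + 22·7
1 = 22·313 − 135·51
1 = −135·990 + 427·313
1 = 427·6253 − 2697·990
1 = −2697·19749 + 8518·6253
1 = 8518·26002 − 11215·19749
1 = −11215·305771 + 131883·26002
So 26002·131883 ≡ 1 (mod 305771).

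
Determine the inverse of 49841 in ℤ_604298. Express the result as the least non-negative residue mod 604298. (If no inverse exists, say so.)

Extended Euclidean algorithm:
604298 = 12×49841 + 6206
49841 = 8×6206 + 193
6206 = 32×193 + 30
193 = 6×30 + 13
30 = 2×13 + 4
13 = 3×4 + 1
4 = 4×1 + 0
Since gcd(49841, 604298) = 1, back-substitute to write 1 as a combination:
1 = 13 − 3·4
1 = −3·30 + 7·13
1 = 7·193 − 45·30
1 = −45·6206 + 1447·193
1 = 1447·49841 − 11621·6206
1 = −11621·604298 + 140899·49841
So 49841·140899 ≡ 1 (mod 604298).

140899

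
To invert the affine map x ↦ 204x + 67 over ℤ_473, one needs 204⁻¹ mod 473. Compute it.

211

Extended Euclidean algorithm:
473 = 2×204 + 65
204 = 3×65 + 9
65 = 7×9 + 2
9 = 4×2 + 1
2 = 2×1 + 0
gcd = 1, so the inverse exists. Back-substitute:
1 = 9 − 4·2
1 = −4·65 + 29·9
1 = 29·204 − 91·65
1 = −91·473 + 211·204
So 204·211 ≡ 1 (mod 473).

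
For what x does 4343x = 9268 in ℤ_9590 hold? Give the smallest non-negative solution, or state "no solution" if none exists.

616

First find gcd(4343, 9590):
9590 = 2·4343 + 904
4343 = 4·904 + 727
904 = 1·727 + 177
727 = 4·177 + 19
177 = 9·19 + 6
19 = 3·6 + 1
6 = 6·1 + 0
gcd = 1, so a unique solution mod 9590 exists.
Back-substitute for the Bézout coefficients:
1 = 19 − 3·6
1 = −3·177 + 28·19
1 = 28·727 − 115·177
1 = −115·904 + 143·727
1 = 143·4343 − 687·904
1 = −687·9590 + 1517·4343
So 4343·(1517) ≡ 1 (mod 9590), giving 4343⁻¹ ≡ 1517.
x ≡ 4343⁻¹·9268 ≡ 1517·9268 ≡ 616 (mod 9590).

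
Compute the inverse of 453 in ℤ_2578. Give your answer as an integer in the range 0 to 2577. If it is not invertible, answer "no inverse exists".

2265

Run Euclid on (2578, 453):
2578 = 5·453 + 313
453 = 1·313 + 140
313 = 2·140 + 33
140 = 4·33 + 8
33 = 4·8 + 1
8 = 8·1 + 0
Since gcd(453, 2578) = 1, back-substitute to write 1 as a combination:
1 = 33 − 4·8
1 = −4·140 + 17·33
1 = 17·313 − 38·140
1 = −38·453 + 55·313
1 = 55·2578 − 313·453
Thus 453·(-313) ≡ 1 (mod 2578); reducing, -313 mod 2578 = 2265.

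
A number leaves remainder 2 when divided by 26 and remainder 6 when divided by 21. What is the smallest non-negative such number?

Write x = 2 + 26·k. Then 26·k ≡ 6 − 2 ≡ 4 (mod 21).
Need 26⁻¹ mod 21. Extended Euclid on (21, 5):
21 = 4·5 + 1
5 = 5·1 + 0
Back-substitute:
1 = 21 − 4·5
26⁻¹ ≡ 17 (mod 21), so k ≡ 17·4 ≡ 5 (mod 21).
x = 2 + 26·5 = 132.

132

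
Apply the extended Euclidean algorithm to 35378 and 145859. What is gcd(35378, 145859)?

Repeated division:
145859 = 4*35378 + 4347
35378 = 8*4347 + 602
4347 = 7*602 + 133
602 = 4*133 + 70
133 = 1*70 + 63
70 = 1*63 + 7
63 = 9*7 + 0
gcd(35378, 145859) = 7.
Working backward:
7 = 70 − 63
7 = −133 + 2·70
7 = 2·602 − 9·133
7 = −9·4347 + 65·602
7 = 65·35378 − 529·4347
7 = −529·145859 + 2181·35378
So 7 = (-529)·145859 + (2181)·35378.

7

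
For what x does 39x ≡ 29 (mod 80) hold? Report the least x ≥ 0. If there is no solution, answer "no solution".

First find gcd(39, 80):
80 = 2·39 + 2
39 = 19·2 + 1
2 = 2·1 + 0
gcd = 1, so a unique solution mod 80 exists.
Back-substitute for the Bézout coefficients:
1 = 39 − 19·2
1 = −19·80 + 39·39
So 39·(39) ≡ 1 (mod 80), giving 39⁻¹ ≡ 39.
x ≡ 39⁻¹·29 ≡ 39·29 ≡ 11 (mod 80).

11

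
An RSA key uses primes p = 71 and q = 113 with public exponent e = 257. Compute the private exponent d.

φ(n) = (p−1)(q−1) = 70·112 = 7840.
Need d with 257·d ≡ 1 (mod 7840). Apply the extended Euclidean algorithm:
7840 = 30*257 + 130
257 = 1*130 + 127
130 = 1*127 + 3
127 = 42*3 + 1
3 = 3*1 + 0
Back-substitute:
1 = 127 − 42·3
1 = −42·130 + 43·127
1 = 43·257 − 85·130
1 = −85·7840 + 2593·257
So 257·2593 ≡ 1 (mod 7840), hence d = 2593.

2593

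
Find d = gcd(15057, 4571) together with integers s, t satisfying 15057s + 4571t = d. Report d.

Apply Euclid's algorithm to 15057 and 4571:
15057 = 3·4571 + 1344
4571 = 3·1344 + 539
1344 = 2·539 + 266
539 = 2·266 + 7
266 = 38·7 + 0
gcd(15057, 4571) = 7.
Express as a combination:
7 = 539 − 2·266
7 = −2·1344 + 5·539
7 = 5·4571 − 17·1344
7 = −17·15057 + 56·4571
So 7 = (-17)·15057 + (56)·4571.

7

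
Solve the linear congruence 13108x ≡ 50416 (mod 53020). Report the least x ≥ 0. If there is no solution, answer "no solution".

7592

First find gcd(13108, 53020):
53020 = 4×13108 + 588
13108 = 22×588 + 172
588 = 3×172 + 72
172 = 2×72 + 28
72 = 2×28 + 16
28 = 1×16 + 12
16 = 1×12 + 4
12 = 3×4 + 0
gcd = 4 and 4 | 50416, so solutions exist. Divide through by 4: 3277x ≡ 12604 (mod 13255).
Now find 3277⁻¹ mod 13255:
13255 = 4*3277 + 147
3277 = 22*147 + 43
147 = 3*43 + 18
43 = 2*18 + 7
18 = 2*7 + 4
7 = 1*4 + 3
4 = 1*3 + 1
3 = 3*1 + 0
Back-substitute:
1 = 4 − 3
1 = −7 + 2·4
1 = 2·18 − 5·7
1 = −5·43 + 12·18
1 = 12·147 − 41·43
1 = −41·3277 + 914·147
1 = 914·13255 − 3697·3277
So 3277·(-3697) ≡ 1 (mod 13255), i.e. 3277⁻¹ ≡ 9558.
Then x ≡ 9558·12604 ≡ 7592 (mod 13255); the smallest non-negative solution is x = 7592.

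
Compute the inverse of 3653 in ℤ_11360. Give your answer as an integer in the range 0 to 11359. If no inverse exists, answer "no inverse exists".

gcd(11360, 3653) by repeated division:
11360 = 3×3653 + 401
3653 = 9×401 + 44
401 = 9×44 + 5
44 = 8×5 + 4
5 = 1×4 + 1
4 = 4×1 + 0
The gcd is 1. Working backward:
1 = 5 − 4
1 = −44 + 9·5
1 = 9·401 − 82·44
1 = −82·3653 + 747·401
1 = 747·11360 − 2323·3653
Hence 3653⁻¹ ≡ -2323 ≡ 9037 (mod 11360).

9037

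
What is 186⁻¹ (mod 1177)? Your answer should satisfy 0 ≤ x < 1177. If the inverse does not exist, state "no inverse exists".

Extended Euclidean algorithm:
1177 = 6*186 + 61
186 = 3*61 + 3
61 = 20*3 + 1
3 = 3*1 + 0
Since gcd(186, 1177) = 1, back-substitute to write 1 as a combination:
1 = 61 − 20·3
1 = −20·186 + 61·61
1 = 61·1177 − 386·186
Thus 186·(-386) ≡ 1 (mod 1177); reducing, -386 mod 1177 = 791.

791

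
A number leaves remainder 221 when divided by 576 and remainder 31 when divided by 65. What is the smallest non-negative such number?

29021

Write x = 221 + 576·k. Then 576·k ≡ 31 − 221 ≡ 5 (mod 65).
Need 576⁻¹ mod 65. Extended Euclid on (65, 56):
65 = 1*56 + 9
56 = 6*9 + 2
9 = 4*2 + 1
2 = 2*1 + 0
Back-substitute:
1 = 9 − 4·2
1 = −4·56 + 25·9
1 = 25·65 − 29·56
576⁻¹ ≡ 36 (mod 65), so k ≡ 36·5 ≡ 50 (mod 65).
x = 221 + 576·50 = 29021.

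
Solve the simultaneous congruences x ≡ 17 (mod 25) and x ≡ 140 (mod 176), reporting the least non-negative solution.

Write x = 17 + 25·k. Then 25·k ≡ 140 − 17 ≡ 123 (mod 176).
Need 25⁻¹ mod 176. Extended Euclid on (176, 25):
176 = 7×25 + 1
25 = 25×1 + 0
Back-substitute:
1 = 176 − 7·25
25⁻¹ ≡ 169 (mod 176), so k ≡ 169·123 ≡ 19 (mod 176).
x = 17 + 25·19 = 492.

492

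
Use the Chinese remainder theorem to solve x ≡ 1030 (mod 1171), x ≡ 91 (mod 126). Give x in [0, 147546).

Write x = 1030 + 1171·k. Then 1171·k ≡ 91 − 1030 ≡ 69 (mod 126).
Need 1171⁻¹ mod 126. Extended Euclid on (126, 37):
126 = 3·37 + 15
37 = 2·15 + 7
15 = 2·7 + 1
7 = 7·1 + 0
Back-substitute:
1 = 15 − 2·7
1 = −2·37 + 5·15
1 = 5·126 − 17·37
1171⁻¹ ≡ 109 (mod 126), so k ≡ 109·69 ≡ 87 (mod 126).
x = 1030 + 1171·87 = 102907.

102907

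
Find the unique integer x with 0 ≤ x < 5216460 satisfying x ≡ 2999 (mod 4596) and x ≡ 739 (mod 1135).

1680539

Write x = 2999 + 4596·k. Then 4596·k ≡ 739 − 2999 ≡ 10 (mod 1135).
Need 4596⁻¹ mod 1135. Extended Euclid on (1135, 56):
1135 = 20·56 + 15
56 = 3·15 + 11
15 = 1·11 + 4
11 = 2·4 + 3
4 = 1·3 + 1
3 = 3·1 + 0
Back-substitute:
1 = 4 − 3
1 = −11 + 3·4
1 = 3·15 − 4·11
1 = −4·56 + 15·15
1 = 15·1135 − 304·56
4596⁻¹ ≡ 831 (mod 1135), so k ≡ 831·10 ≡ 365 (mod 1135).
x = 2999 + 4596·365 = 1680539.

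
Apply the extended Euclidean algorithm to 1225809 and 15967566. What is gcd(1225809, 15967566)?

9

Apply Euclid's algorithm to 15967566 and 1225809:
15967566 = 13·1225809 + 32049
1225809 = 38·32049 + 7947
32049 = 4·7947 + 261
7947 = 30·261 + 117
261 = 2·117 + 27
117 = 4·27 + 9
27 = 3·9 + 0
gcd(1225809, 15967566) = 9.
Express as a combination:
9 = 117 − 4·27
9 = −4·261 + 9·117
9 = 9·7947 − 274·261
9 = −274·32049 + 1105·7947
9 = 1105·1225809 − 42264·32049
9 = −42264·15967566 + 550537·1225809
So 9 = (-42264)·15967566 + (550537)·1225809.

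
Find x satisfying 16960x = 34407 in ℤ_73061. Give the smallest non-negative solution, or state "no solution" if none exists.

First find gcd(16960, 73061):
73061 = 4·16960 + 5221
16960 = 3·5221 + 1297
5221 = 4·1297 + 33
1297 = 39·33 + 10
33 = 3·10 + 3
10 = 3·3 + 1
3 = 3·1 + 0
gcd = 1, so a unique solution mod 73061 exists.
Back-substitute for the Bézout coefficients:
1 = 10 − 3·3
1 = −3·33 + 10·10
1 = 10·1297 − 393·33
1 = −393·5221 + 1582·1297
1 = 1582·16960 − 5139·5221
1 = −5139·73061 + 22138·16960
So 16960·(22138) ≡ 1 (mod 73061), giving 16960⁻¹ ≡ 22138.
x ≡ 16960⁻¹·34407 ≡ 22138·34407 ≡ 41241 (mod 73061).

41241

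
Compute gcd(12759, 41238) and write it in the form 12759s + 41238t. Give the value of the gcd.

3

Apply Euclid's algorithm to 41238 and 12759:
41238 = 3·12759 + 2961
12759 = 4·2961 + 915
2961 = 3·915 + 216
915 = 4·216 + 51
216 = 4·51 + 12
51 = 4·12 + 3
12 = 4·3 + 0
gcd(12759, 41238) = 3.
Express as a combination:
3 = 51 − 4·12
3 = −4·216 + 17·51
3 = 17·915 − 72·216
3 = −72·2961 + 233·915
3 = 233·12759 − 1004·2961
3 = −1004·41238 + 3245·12759
So 3 = (-1004)·41238 + (3245)·12759.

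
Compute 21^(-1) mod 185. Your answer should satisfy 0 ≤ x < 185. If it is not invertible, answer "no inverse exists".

gcd(185, 21) by repeated division:
185 = 8·21 + 17
21 = 1·17 + 4
17 = 4·4 + 1
4 = 4·1 + 0
The gcd is 1. Working backward:
1 = 17 − 4·4
1 = −4·21 + 5·17
1 = 5·185 − 44·21
Thus 21·(-44) ≡ 1 (mod 185); reducing, -44 mod 185 = 141.

141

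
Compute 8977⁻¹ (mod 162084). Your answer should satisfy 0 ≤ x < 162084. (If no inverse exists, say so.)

37429

Run Euclid on (162084, 8977):
162084 = 18*8977 + 498
8977 = 18*498 + 13
498 = 38*13 + 4
13 = 3*4 + 1
4 = 4*1 + 0
Since gcd(8977, 162084) = 1, back-substitute to write 1 as a combination:
1 = 13 − 3·4
1 = −3·498 + 115·13
1 = 115·8977 − 2073·498
1 = −2073·162084 + 37429·8977
So 8977·37429 ≡ 1 (mod 162084).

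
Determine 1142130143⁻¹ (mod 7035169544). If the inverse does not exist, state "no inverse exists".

Extended Euclidean algorithm:
7035169544 = 6·1142130143 + 182388686
1142130143 = 6·182388686 + 47798027
182388686 = 3·47798027 + 38994605
47798027 = 1·38994605 + 8803422
38994605 = 4·8803422 + 3780917
8803422 = 2·3780917 + 1241588
3780917 = 3·1241588 + 56153
1241588 = 22·56153 + 6222
56153 = 9·6222 + 155
6222 = 40·155 + 22
155 = 7·22 + 1
22 = 22·1 + 0
The gcd is 1. Working backward:
1 = 155 − 7·22
1 = −7·6222 + 281·155
1 = 281·56153 − 2536·6222
1 = −2536·1241588 + 56073·56153
1 = 56073·3780917 − 170755·1241588
1 = −170755·8803422 + 397583·3780917
1 = 397583·38994605 − 1761087·8803422
1 = −1761087·47798027 + 2158670·38994605
1 = 2158670·182388686 − 8237097·47798027
1 = −8237097·1142130143 + 51581252·182388686
1 = 51581252·7035169544 − 317724609·1142130143
So 1142130143·(-317724609) ≡ 1 (mod 7035169544), and -317724609 ≡ 6717444935 (mod 7035169544).

6717444935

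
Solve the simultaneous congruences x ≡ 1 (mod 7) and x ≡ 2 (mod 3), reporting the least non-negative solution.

8

Write x = 1 + 7·k. Then 7·k ≡ 2 − 1 ≡ 1 (mod 3).
Need 7⁻¹ mod 3. Extended Euclid on (3, 1):
3 = 3·1 + 0
7⁻¹ ≡ 1 (mod 3), so k ≡ 1·1 ≡ 1 (mod 3).
x = 1 + 7·1 = 8.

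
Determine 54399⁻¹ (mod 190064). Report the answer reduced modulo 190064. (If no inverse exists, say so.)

Apply the Euclidean algorithm to 190064 and 54399:
190064 = 3*54399 + 26867
54399 = 2*26867 + 665
26867 = 40*665 + 267
665 = 2*267 + 131
267 = 2*131 + 5
131 = 26*5 + 1
5 = 5*1 + 0
Since gcd(54399, 190064) = 1, back-substitute to write 1 as a combination:
1 = 131 − 26·5
1 = −26·267 + 53·131
1 = 53·665 − 132·267
1 = −132·26867 + 5333·665
1 = 5333·54399 − 10798·26867
1 = −10798·190064 + 37727·54399
So 54399·37727 ≡ 1 (mod 190064).

37727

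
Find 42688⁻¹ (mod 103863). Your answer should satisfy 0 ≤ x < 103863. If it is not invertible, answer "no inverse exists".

11506

Apply the Euclidean algorithm to 103863 and 42688:
103863 = 2×42688 + 18487
42688 = 2×18487 + 5714
18487 = 3×5714 + 1345
5714 = 4×1345 + 334
1345 = 4×334 + 9
334 = 37×9 + 1
9 = 9×1 + 0
Since gcd(42688, 103863) = 1, back-substitute to write 1 as a combination:
1 = 334 − 37·9
1 = −37·1345 + 149·334
1 = 149·5714 − 633·1345
1 = −633·18487 + 2048·5714
1 = 2048·42688 − 4729·18487
1 = −4729·103863 + 11506·42688
So 42688·11506 ≡ 1 (mod 103863).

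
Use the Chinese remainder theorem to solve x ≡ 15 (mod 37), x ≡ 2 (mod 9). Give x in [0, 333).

200

Write x = 15 + 37·k. Then 37·k ≡ 2 − 15 ≡ 5 (mod 9).
Need 37⁻¹ mod 9. Extended Euclid on (9, 1):
9 = 9*1 + 0
37⁻¹ ≡ 1 (mod 9), so k ≡ 1·5 ≡ 5 (mod 9).
x = 15 + 37·5 = 200.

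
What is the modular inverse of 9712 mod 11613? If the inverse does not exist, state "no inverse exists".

2749

Extended Euclidean algorithm:
11613 = 1·9712 + 1901
9712 = 5·1901 + 207
1901 = 9·207 + 38
207 = 5·38 + 17
38 = 2·17 + 4
17 = 4·4 + 1
4 = 4·1 + 0
gcd = 1, so the inverse exists. Back-substitute:
1 = 17 − 4·4
1 = −4·38 + 9·17
1 = 9·207 − 49·38
1 = −49·1901 + 450·207
1 = 450·9712 − 2299·1901
1 = −2299·11613 + 2749·9712
So 9712·2749 ≡ 1 (mod 11613).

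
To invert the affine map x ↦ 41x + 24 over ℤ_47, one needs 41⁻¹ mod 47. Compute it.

Run Euclid on (47, 41):
47 = 1·41 + 6
41 = 6·6 + 5
6 = 1·5 + 1
5 = 5·1 + 0
The gcd is 1. Working backward:
1 = 6 − 5
1 = −41 + 7·6
1 = 7·47 − 8·41
Thus 41·(-8) ≡ 1 (mod 47); reducing, -8 mod 47 = 39.

39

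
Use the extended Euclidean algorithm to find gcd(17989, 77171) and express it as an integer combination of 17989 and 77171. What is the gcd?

Apply Euclid's algorithm to 77171 and 17989:
77171 = 4·17989 + 5215
17989 = 3·5215 + 2344
5215 = 2·2344 + 527
2344 = 4·527 + 236
527 = 2·236 + 55
236 = 4·55 + 16
55 = 3·16 + 7
16 = 2·7 + 2
7 = 3·2 + 1
2 = 2·1 + 0
gcd(17989, 77171) = 1.
Back-substituting:
1 = 7 − 3·2
1 = −3·16 + 7·7
1 = 7·55 − 24·16
1 = −24·236 + 103·55
1 = 103·527 − 230·236
1 = −230·2344 + 1023·527
1 = 1023·5215 − 2276·2344
1 = −2276·17989 + 7851·5215
1 = 7851·77171 − 33680·17989
So 1 = (7851)·77171 + (-33680)·17989.

1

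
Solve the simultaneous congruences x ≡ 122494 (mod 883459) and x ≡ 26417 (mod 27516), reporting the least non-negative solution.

15776049857

Write x = 122494 + 883459·k. Then 883459·k ≡ 26417 − 122494 ≡ 13987 (mod 27516).
Need 883459⁻¹ mod 27516. Extended Euclid on (27516, 2947):
27516 = 9×2947 + 993
2947 = 2×993 + 961
993 = 1×961 + 32
961 = 30×32 + 1
32 = 32×1 + 0
Back-substitute:
1 = 961 − 30·32
1 = −30·993 + 31·961
1 = 31·2947 − 92·993
1 = −92·27516 + 859·2947
883459⁻¹ ≡ 859 (mod 27516), so k ≡ 859·13987 ≡ 17857 (mod 27516).
x = 122494 + 883459·17857 = 15776049857.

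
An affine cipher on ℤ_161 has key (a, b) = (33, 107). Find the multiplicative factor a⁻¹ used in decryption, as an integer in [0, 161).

122

Extended Euclidean algorithm:
161 = 4×33 + 29
33 = 1×29 + 4
29 = 7×4 + 1
4 = 4×1 + 0
gcd = 1, so the inverse exists. Back-substitute:
1 = 29 − 7·4
1 = −7·33 + 8·29
1 = 8·161 − 39·33
Hence 33⁻¹ ≡ -39 ≡ 122 (mod 161).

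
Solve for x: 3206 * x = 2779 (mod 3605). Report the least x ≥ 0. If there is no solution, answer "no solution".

499

First find gcd(3206, 3605):
3605 = 1·3206 + 399
3206 = 8·399 + 14
399 = 28·14 + 7
14 = 2·7 + 0
gcd = 7 and 7 | 2779, so solutions exist. Divide through by 7: 458x ≡ 397 (mod 515).
Now find 458⁻¹ mod 515:
515 = 1*458 + 57
458 = 8*57 + 2
57 = 28*2 + 1
2 = 2*1 + 0
Back-substitute:
1 = 57 − 28·2
1 = −28·458 + 225·57
1 = 225·515 − 253·458
So 458·(-253) ≡ 1 (mod 515), i.e. 458⁻¹ ≡ 262.
Then x ≡ 262·397 ≡ 499 (mod 515); the smallest non-negative solution is x = 499.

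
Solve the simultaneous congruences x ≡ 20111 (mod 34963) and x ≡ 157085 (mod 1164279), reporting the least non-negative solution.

26339640902

Write x = 20111 + 34963·k. Then 34963·k ≡ 157085 − 20111 ≡ 136974 (mod 1164279).
Need 34963⁻¹ mod 1164279. Extended Euclid on (1164279, 34963):
1164279 = 33*34963 + 10500
34963 = 3*10500 + 3463
10500 = 3*3463 + 111
3463 = 31*111 + 22
111 = 5*22 + 1
22 = 22*1 + 0
Back-substitute:
1 = 111 − 5·22
1 = −5·3463 + 156·111
1 = 156·10500 − 473·3463
1 = −473·34963 + 1575·10500
1 = 1575·1164279 − 52448·34963
34963⁻¹ ≡ 1111831 (mod 1164279), so k ≡ 1111831·136974 ≡ 753357 (mod 1164279).
x = 20111 + 34963·753357 = 26339640902.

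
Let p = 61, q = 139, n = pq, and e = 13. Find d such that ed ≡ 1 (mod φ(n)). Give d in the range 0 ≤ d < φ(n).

637

φ(n) = (p−1)(q−1) = 60·138 = 8280.
Need d with 13·d ≡ 1 (mod 8280). Apply the extended Euclidean algorithm:
8280 = 636×13 + 12
13 = 1×12 + 1
12 = 12×1 + 0
Back-substitute:
1 = 13 − 12
1 = −8280 + 637·13
So 13·637 ≡ 1 (mod 8280), hence d = 637.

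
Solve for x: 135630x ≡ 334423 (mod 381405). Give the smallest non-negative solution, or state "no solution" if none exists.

no solution

gcd(135630, 381405):
381405 = 2·135630 + 110145
135630 = 1·110145 + 25485
110145 = 4·25485 + 8205
25485 = 3·8205 + 870
8205 = 9·870 + 375
870 = 2·375 + 120
375 = 3·120 + 15
120 = 8·15 + 0
gcd = 15, but 15 ∤ 334423, so the congruence has no solution.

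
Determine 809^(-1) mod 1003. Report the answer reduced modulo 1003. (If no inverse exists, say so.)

Extended Euclidean algorithm:
1003 = 1*809 + 194
809 = 4*194 + 33
194 = 5*33 + 29
33 = 1*29 + 4
29 = 7*4 + 1
4 = 4*1 + 0
The gcd is 1. Working backward:
1 = 29 − 7·4
1 = −7·33 + 8·29
1 = 8·194 − 47·33
1 = −47·809 + 196·194
1 = 196·1003 − 243·809
So 809·(-243) ≡ 1 (mod 1003), and -243 ≡ 760 (mod 1003).

760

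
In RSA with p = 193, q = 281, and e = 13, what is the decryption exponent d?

20677

φ(n) = (p−1)(q−1) = 192·280 = 53760.
Need d with 13·d ≡ 1 (mod 53760). Apply the extended Euclidean algorithm:
53760 = 4135·13 + 5
13 = 2·5 + 3
5 = 1·3 + 2
3 = 1·2 + 1
2 = 2·1 + 0
Back-substitute:
1 = 3 − 2
1 = −5 + 2·3
1 = 2·13 − 5·5
1 = −5·53760 + 20677·13
So 13·20677 ≡ 1 (mod 53760), hence d = 20677.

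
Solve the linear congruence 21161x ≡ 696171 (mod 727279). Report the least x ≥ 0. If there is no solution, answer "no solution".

First find gcd(21161, 727279):
727279 = 34·21161 + 7805
21161 = 2·7805 + 5551
7805 = 1·5551 + 2254
5551 = 2·2254 + 1043
2254 = 2·1043 + 168
1043 = 6·168 + 35
168 = 4·35 + 28
35 = 1·28 + 7
28 = 4·7 + 0
gcd = 7 and 7 | 696171, so solutions exist. Divide through by 7: 3023x ≡ 99453 (mod 103897).
Now find 3023⁻¹ mod 103897:
103897 = 34×3023 + 1115
3023 = 2×1115 + 793
1115 = 1×793 + 322
793 = 2×322 + 149
322 = 2×149 + 24
149 = 6×24 + 5
24 = 4×5 + 4
5 = 1×4 + 1
4 = 4×1 + 0
Back-substitute:
1 = 5 − 4
1 = −24 + 5·5
1 = 5·149 − 31·24
1 = −31·322 + 67·149
1 = 67·793 − 165·322
1 = −165·1115 + 232·793
1 = 232·3023 − 629·1115
1 = −629·103897 + 21618·3023
So 3023⁻¹ ≡ 21618 (mod 103897).
Then x ≡ 21618·99453 ≡ 34333 (mod 103897); the smallest non-negative solution is x = 34333.

34333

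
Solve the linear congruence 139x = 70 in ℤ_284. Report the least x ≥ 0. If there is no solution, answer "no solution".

166

First find gcd(139, 284):
284 = 2×139 + 6
139 = 23×6 + 1
6 = 6×1 + 0
gcd = 1, so a unique solution mod 284 exists.
Back-substitute for the Bézout coefficients:
1 = 139 − 23·6
1 = −23·284 + 47·139
So 139·(47) ≡ 1 (mod 284), giving 139⁻¹ ≡ 47.
x ≡ 139⁻¹·70 ≡ 47·70 ≡ 166 (mod 284).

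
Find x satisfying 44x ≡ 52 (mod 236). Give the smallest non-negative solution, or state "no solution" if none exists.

28

First find gcd(44, 236):
236 = 5·44 + 16
44 = 2·16 + 12
16 = 1·12 + 4
12 = 3·4 + 0
gcd = 4 and 4 | 52, so solutions exist. Divide through by 4: 11x ≡ 13 (mod 59).
Now find 11⁻¹ mod 59:
59 = 5*11 + 4
11 = 2*4 + 3
4 = 1*3 + 1
3 = 3*1 + 0
Back-substitute:
1 = 4 − 3
1 = −11 + 3·4
1 = 3·59 − 16·11
So 11·(-16) ≡ 1 (mod 59), i.e. 11⁻¹ ≡ 43.
Then x ≡ 43·13 ≡ 28 (mod 59); the smallest non-negative solution is x = 28.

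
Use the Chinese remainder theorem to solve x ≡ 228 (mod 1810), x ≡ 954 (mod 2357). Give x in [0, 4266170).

1066318

Write x = 228 + 1810·k. Then 1810·k ≡ 954 − 228 ≡ 726 (mod 2357).
Need 1810⁻¹ mod 2357. Extended Euclid on (2357, 1810):
2357 = 1×1810 + 547
1810 = 3×547 + 169
547 = 3×169 + 40
169 = 4×40 + 9
40 = 4×9 + 4
9 = 2×4 + 1
4 = 4×1 + 0
Back-substitute:
1 = 9 − 2·4
1 = −2·40 + 9·9
1 = 9·169 − 38·40
1 = −38·547 + 123·169
1 = 123·1810 − 407·547
1 = −407·2357 + 530·1810
1810⁻¹ ≡ 530 (mod 2357), so k ≡ 530·726 ≡ 589 (mod 2357).
x = 228 + 1810·589 = 1066318.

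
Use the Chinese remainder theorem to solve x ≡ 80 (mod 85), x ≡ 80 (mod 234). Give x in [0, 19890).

Write x = 80 + 85·k. Then 85·k ≡ 80 − 80 ≡ 0 (mod 234).
Need 85⁻¹ mod 234. Extended Euclid on (234, 85):
234 = 2*85 + 64
85 = 1*64 + 21
64 = 3*21 + 1
21 = 21*1 + 0
Back-substitute:
1 = 64 − 3·21
1 = −3·85 + 4·64
1 = 4·234 − 11·85
85⁻¹ ≡ 223 (mod 234), so k ≡ 223·0 ≡ 0 (mod 234).
x = 80 + 85·0 = 80.

80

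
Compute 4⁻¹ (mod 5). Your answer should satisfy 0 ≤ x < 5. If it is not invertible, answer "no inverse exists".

4

gcd(5, 4) by repeated division:
5 = 1·4 + 1
4 = 4·1 + 0
The gcd is 1. Working backward:
1 = 5 − 4
Thus 4·(-1) ≡ 1 (mod 5); reducing, -1 mod 5 = 4.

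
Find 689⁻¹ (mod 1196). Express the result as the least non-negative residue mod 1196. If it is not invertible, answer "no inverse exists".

Compute gcd(689, 1196):
1196 = 1·689 + 507
689 = 1·507 + 182
507 = 2·182 + 143
182 = 1·143 + 39
143 = 3·39 + 26
39 = 1·26 + 13
26 = 2·13 + 0
The gcd is 13, not 1, hence no inverse exists.

no inverse exists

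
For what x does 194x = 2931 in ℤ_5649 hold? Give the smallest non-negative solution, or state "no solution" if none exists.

First find gcd(194, 5649):
5649 = 29·194 + 23
194 = 8·23 + 10
23 = 2·10 + 3
10 = 3·3 + 1
3 = 3·1 + 0
gcd = 1, so a unique solution mod 5649 exists.
Back-substitute for the Bézout coefficients:
1 = 10 − 3·3
1 = −3·23 + 7·10
1 = 7·194 − 59·23
1 = −59·5649 + 1718·194
So 194·(1718) ≡ 1 (mod 5649), giving 194⁻¹ ≡ 1718.
x ≡ 194⁻¹·2931 ≡ 1718·2931 ≡ 2199 (mod 5649).

2199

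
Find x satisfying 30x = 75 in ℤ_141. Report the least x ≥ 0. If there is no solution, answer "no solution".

26

First find gcd(30, 141):
141 = 4×30 + 21
30 = 1×21 + 9
21 = 2×9 + 3
9 = 3×3 + 0
gcd = 3 and 3 | 75, so solutions exist. Divide through by 3: 10x ≡ 25 (mod 47).
Now find 10⁻¹ mod 47:
47 = 4*10 + 7
10 = 1*7 + 3
7 = 2*3 + 1
3 = 3*1 + 0
Back-substitute:
1 = 7 − 2·3
1 = −2·10 + 3·7
1 = 3·47 − 14·10
So 10·(-14) ≡ 1 (mod 47), i.e. 10⁻¹ ≡ 33.
Then x ≡ 33·25 ≡ 26 (mod 47); the smallest non-negative solution is x = 26.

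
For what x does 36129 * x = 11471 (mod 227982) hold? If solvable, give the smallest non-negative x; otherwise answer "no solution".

no solution

gcd(36129, 227982):
227982 = 6*36129 + 11208
36129 = 3*11208 + 2505
11208 = 4*2505 + 1188
2505 = 2*1188 + 129
1188 = 9*129 + 27
129 = 4*27 + 21
27 = 1*21 + 6
21 = 3*6 + 3
6 = 2*3 + 0
gcd = 3, but 3 ∤ 11471, so the congruence has no solution.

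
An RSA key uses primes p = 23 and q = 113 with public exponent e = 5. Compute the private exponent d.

493

φ(n) = (p−1)(q−1) = 22·112 = 2464.
Need d with 5·d ≡ 1 (mod 2464). Apply the extended Euclidean algorithm:
2464 = 492·5 + 4
5 = 1·4 + 1
4 = 4·1 + 0
Back-substitute:
1 = 5 − 4
1 = −2464 + 493·5
So 5·493 ≡ 1 (mod 2464), hence d = 493.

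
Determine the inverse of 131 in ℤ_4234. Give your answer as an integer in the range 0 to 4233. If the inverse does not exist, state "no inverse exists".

Run Euclid on (4234, 131):
4234 = 32*131 + 42
131 = 3*42 + 5
42 = 8*5 + 2
5 = 2*2 + 1
2 = 2*1 + 0
The gcd is 1. Working backward:
1 = 5 − 2·2
1 = −2·42 + 17·5
1 = 17·131 − 53·42
1 = −53·4234 + 1713·131
So 131·1713 ≡ 1 (mod 4234).

1713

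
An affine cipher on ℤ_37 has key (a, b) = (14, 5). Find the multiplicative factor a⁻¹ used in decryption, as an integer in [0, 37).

8

Apply the Euclidean algorithm to 37 and 14:
37 = 2·14 + 9
14 = 1·9 + 5
9 = 1·5 + 4
5 = 1·4 + 1
4 = 4·1 + 0
Since gcd(14, 37) = 1, back-substitute to write 1 as a combination:
1 = 5 − 4
1 = −9 + 2·5
1 = 2·14 − 3·9
1 = −3·37 + 8·14
So 14·8 ≡ 1 (mod 37).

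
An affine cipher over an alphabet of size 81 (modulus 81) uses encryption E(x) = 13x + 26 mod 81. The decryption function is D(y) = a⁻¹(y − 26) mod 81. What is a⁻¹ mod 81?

25

Run Euclid on (81, 13):
81 = 6×13 + 3
13 = 4×3 + 1
3 = 3×1 + 0
The gcd is 1. Working backward:
1 = 13 − 4·3
1 = −4·81 + 25·13
So 13·25 ≡ 1 (mod 81).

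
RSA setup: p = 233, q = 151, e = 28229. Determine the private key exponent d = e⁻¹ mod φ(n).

φ(n) = (p−1)(q−1) = 232·150 = 34800.
Need d with 28229·d ≡ 1 (mod 34800). Apply the extended Euclidean algorithm:
34800 = 1*28229 + 6571
28229 = 4*6571 + 1945
6571 = 3*1945 + 736
1945 = 2*736 + 473
736 = 1*473 + 263
473 = 1*263 + 210
263 = 1*210 + 53
210 = 3*53 + 51
53 = 1*51 + 2
51 = 25*2 + 1
2 = 2*1 + 0
Back-substitute:
1 = 51 − 25·2
1 = −25·53 + 26·51
1 = 26·210 − 103·53
1 = −103·263 + 129·210
1 = 129·473 − 232·263
1 = −232·736 + 361·473
1 = 361·1945 − 954·736
1 = −954·6571 + 3223·1945
1 = 3223·28229 − 13846·6571
1 = −13846·34800 + 17069·28229
So 28229·17069 ≡ 1 (mod 34800), hence d = 17069.

17069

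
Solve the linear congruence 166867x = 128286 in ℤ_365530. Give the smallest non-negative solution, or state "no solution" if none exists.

First find gcd(166867, 365530):
365530 = 2·166867 + 31796
166867 = 5·31796 + 7887
31796 = 4·7887 + 248
7887 = 31·248 + 199
248 = 1·199 + 49
199 = 4·49 + 3
49 = 16·3 + 1
3 = 3·1 + 0
gcd = 1, so a unique solution mod 365530 exists.
Back-substitute for the Bézout coefficients:
1 = 49 − 16·3
1 = −16·199 + 65·49
1 = 65·248 − 81·199
1 = −81·7887 + 2576·248
1 = 2576·31796 − 10385·7887
1 = −10385·166867 + 54501·31796
1 = 54501·365530 − 119387·166867
So 166867·(-119387) ≡ 1 (mod 365530), giving 166867⁻¹ ≡ 246143.
x ≡ 166867⁻¹·128286 ≡ 246143·128286 ≡ 26318 (mod 365530).

26318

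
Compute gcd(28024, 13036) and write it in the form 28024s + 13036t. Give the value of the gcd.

4

Euclidean algorithm:
28024 = 2×13036 + 1952
13036 = 6×1952 + 1324
1952 = 1×1324 + 628
1324 = 2×628 + 68
628 = 9×68 + 16
68 = 4×16 + 4
16 = 4×4 + 0
gcd(28024, 13036) = 4.
Back-substituting:
4 = 68 − 4·16
4 = −4·628 + 37·68
4 = 37·1324 − 78·628
4 = −78·1952 + 115·1324
4 = 115·13036 − 768·1952
4 = −768·28024 + 1651·13036
So 4 = (-768)·28024 + (1651)·13036.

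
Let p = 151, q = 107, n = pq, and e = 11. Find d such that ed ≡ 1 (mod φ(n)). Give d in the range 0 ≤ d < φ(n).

φ(n) = (p−1)(q−1) = 150·106 = 15900.
Need d with 11·d ≡ 1 (mod 15900). Apply the extended Euclidean algorithm:
15900 = 1445·11 + 5
11 = 2·5 + 1
5 = 5·1 + 0
Back-substitute:
1 = 11 − 2·5
1 = −2·15900 + 2891·11
So 11·2891 ≡ 1 (mod 15900), hence d = 2891.

2891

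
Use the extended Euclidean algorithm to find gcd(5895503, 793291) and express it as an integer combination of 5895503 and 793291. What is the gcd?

Euclidean algorithm:
5895503 = 7×793291 + 342466
793291 = 2×342466 + 108359
342466 = 3×108359 + 17389
108359 = 6×17389 + 4025
17389 = 4×4025 + 1289
4025 = 3×1289 + 158
1289 = 8×158 + 25
158 = 6×25 + 8
25 = 3×8 + 1
8 = 8×1 + 0
gcd(5895503, 793291) = 1.
Express as a combination:
1 = 25 − 3·8
1 = −3·158 + 19·25
1 = 19·1289 − 155·158
1 = −155·4025 + 484·1289
1 = 484·17389 − 2091·4025
1 = −2091·108359 + 13030·17389
1 = 13030·342466 − 41181·108359
1 = −41181·793291 + 95392·342466
1 = 95392·5895503 − 708925·793291
So 1 = (95392)·5895503 + (-708925)·793291.

1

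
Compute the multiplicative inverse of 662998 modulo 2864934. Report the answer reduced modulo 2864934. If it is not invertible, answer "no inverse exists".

no inverse exists

Compute gcd(662998, 2864934):
2864934 = 4×662998 + 212942
662998 = 3×212942 + 24172
212942 = 8×24172 + 19566
24172 = 1×19566 + 4606
19566 = 4×4606 + 1142
4606 = 4×1142 + 38
1142 = 30×38 + 2
38 = 19×2 + 0
gcd(662998, 2864934) = 2 ≠ 1, so 662998 has no multiplicative inverse modulo 2864934.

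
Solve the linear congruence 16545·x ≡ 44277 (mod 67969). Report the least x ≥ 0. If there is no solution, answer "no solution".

57422

First find gcd(16545, 67969):
67969 = 4×16545 + 1789
16545 = 9×1789 + 444
1789 = 4×444 + 13
444 = 34×13 + 2
13 = 6×2 + 1
2 = 2×1 + 0
gcd = 1, so a unique solution mod 67969 exists.
Back-substitute for the Bézout coefficients:
1 = 13 − 6·2
1 = −6·444 + 205·13
1 = 205·1789 − 826·444
1 = −826·16545 + 7639·1789
1 = 7639·67969 − 31382·16545
So 16545·(-31382) ≡ 1 (mod 67969), giving 16545⁻¹ ≡ 36587.
x ≡ 16545⁻¹·44277 ≡ 36587·44277 ≡ 57422 (mod 67969).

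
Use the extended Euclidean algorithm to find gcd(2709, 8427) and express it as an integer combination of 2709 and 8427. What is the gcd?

3

Repeated division:
8427 = 3×2709 + 300
2709 = 9×300 + 9
300 = 33×9 + 3
9 = 3×3 + 0
gcd(2709, 8427) = 3.
Working backward:
3 = 300 − 33·9
3 = −33·2709 + 298·300
3 = 298·8427 − 927·2709
So 3 = (298)·8427 + (-927)·2709.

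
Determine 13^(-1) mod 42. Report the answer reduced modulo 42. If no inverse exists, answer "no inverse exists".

Extended Euclidean algorithm:
42 = 3·13 + 3
13 = 4·3 + 1
3 = 3·1 + 0
Since gcd(13, 42) = 1, back-substitute to write 1 as a combination:
1 = 13 − 4·3
1 = −4·42 + 13·13
So 13·13 ≡ 1 (mod 42).

13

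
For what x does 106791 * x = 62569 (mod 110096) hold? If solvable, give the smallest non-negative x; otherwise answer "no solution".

First find gcd(106791, 110096):
110096 = 1·106791 + 3305
106791 = 32·3305 + 1031
3305 = 3·1031 + 212
1031 = 4·212 + 183
212 = 1·183 + 29
183 = 6·29 + 9
29 = 3·9 + 2
9 = 4·2 + 1
2 = 2·1 + 0
gcd = 1, so a unique solution mod 110096 exists.
Back-substitute for the Bézout coefficients:
1 = 9 − 4·2
1 = −4·29 + 13·9
1 = 13·183 − 82·29
1 = −82·212 + 95·183
1 = 95·1031 − 462·212
1 = −462·3305 + 1481·1031
1 = 1481·106791 − 47854·3305
1 = −47854·110096 + 49335·106791
So 106791·(49335) ≡ 1 (mod 110096), giving 106791⁻¹ ≡ 49335.
x ≡ 106791⁻¹·62569 ≡ 49335·62569 ≡ 80063 (mod 110096).

80063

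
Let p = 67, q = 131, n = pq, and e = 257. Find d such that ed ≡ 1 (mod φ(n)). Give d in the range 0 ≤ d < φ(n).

φ(n) = (p−1)(q−1) = 66·130 = 8580.
Need d with 257·d ≡ 1 (mod 8580). Apply the extended Euclidean algorithm:
8580 = 33·257 + 99
257 = 2·99 + 59
99 = 1·59 + 40
59 = 1·40 + 19
40 = 2·19 + 2
19 = 9·2 + 1
2 = 2·1 + 0
Back-substitute:
1 = 19 − 9·2
1 = −9·40 + 19·19
1 = 19·59 − 28·40
1 = −28·99 + 47·59
1 = 47·257 − 122·99
1 = −122·8580 + 4073·257
So 257·4073 ≡ 1 (mod 8580), hence d = 4073.

4073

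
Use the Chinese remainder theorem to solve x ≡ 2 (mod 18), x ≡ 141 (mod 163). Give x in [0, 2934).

Write x = 2 + 18·k. Then 18·k ≡ 141 − 2 ≡ 139 (mod 163).
Need 18⁻¹ mod 163. Extended Euclid on (163, 18):
163 = 9*18 + 1
18 = 18*1 + 0
Back-substitute:
1 = 163 − 9·18
18⁻¹ ≡ 154 (mod 163), so k ≡ 154·139 ≡ 53 (mod 163).
x = 2 + 18·53 = 956.

956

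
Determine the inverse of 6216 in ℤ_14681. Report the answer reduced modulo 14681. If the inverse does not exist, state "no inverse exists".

470

Run Euclid on (14681, 6216):
14681 = 2×6216 + 2249
6216 = 2×2249 + 1718
2249 = 1×1718 + 531
1718 = 3×531 + 125
531 = 4×125 + 31
125 = 4×31 + 1
31 = 31×1 + 0
The gcd is 1. Working backward:
1 = 125 − 4·31
1 = −4·531 + 17·125
1 = 17·1718 − 55·531
1 = −55·2249 + 72·1718
1 = 72·6216 − 199·2249
1 = −199·14681 + 470·6216
So 6216·470 ≡ 1 (mod 14681).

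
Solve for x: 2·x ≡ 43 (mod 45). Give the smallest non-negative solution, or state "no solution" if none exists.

First find gcd(2, 45):
45 = 22*2 + 1
2 = 2*1 + 0
gcd = 1, so a unique solution mod 45 exists.
Back-substitute for the Bézout coefficients:
1 = 45 − 22·2
So 2·(-22) ≡ 1 (mod 45), giving 2⁻¹ ≡ 23.
x ≡ 2⁻¹·43 ≡ 23·43 ≡ 44 (mod 45).

44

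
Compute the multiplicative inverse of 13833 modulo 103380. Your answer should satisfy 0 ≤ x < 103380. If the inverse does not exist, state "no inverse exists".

no inverse exists

Euclidean algorithm on 103380, 13833:
103380 = 7·13833 + 6549
13833 = 2·6549 + 735
6549 = 8·735 + 669
735 = 1·669 + 66
669 = 10·66 + 9
66 = 7·9 + 3
9 = 3·3 + 0
The gcd is 3, not 1, hence no inverse exists.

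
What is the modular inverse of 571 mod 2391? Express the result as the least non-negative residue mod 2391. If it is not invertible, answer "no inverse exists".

gcd(2391, 571) by repeated division:
2391 = 4·571 + 107
571 = 5·107 + 36
107 = 2·36 + 35
36 = 1·35 + 1
35 = 35·1 + 0
Since gcd(571, 2391) = 1, back-substitute to write 1 as a combination:
1 = 36 − 35
1 = −107 + 3·36
1 = 3·571 − 16·107
1 = −16·2391 + 67·571
So 571·67 ≡ 1 (mod 2391).

67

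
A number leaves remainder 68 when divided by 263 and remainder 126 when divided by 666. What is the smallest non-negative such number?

57402

Write x = 68 + 263·k. Then 263·k ≡ 126 − 68 ≡ 58 (mod 666).
Need 263⁻¹ mod 666. Extended Euclid on (666, 263):
666 = 2*263 + 140
263 = 1*140 + 123
140 = 1*123 + 17
123 = 7*17 + 4
17 = 4*4 + 1
4 = 4*1 + 0
Back-substitute:
1 = 17 − 4·4
1 = −4·123 + 29·17
1 = 29·140 − 33·123
1 = −33·263 + 62·140
1 = 62·666 − 157·263
263⁻¹ ≡ 509 (mod 666), so k ≡ 509·58 ≡ 218 (mod 666).
x = 68 + 263·218 = 57402.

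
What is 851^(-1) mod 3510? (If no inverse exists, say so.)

2351

Run Euclid on (3510, 851):
3510 = 4·851 + 106
851 = 8·106 + 3
106 = 35·3 + 1
3 = 3·1 + 0
The gcd is 1. Working backward:
1 = 106 − 35·3
1 = −35·851 + 281·106
1 = 281·3510 − 1159·851
Hence 851⁻¹ ≡ -1159 ≡ 2351 (mod 3510).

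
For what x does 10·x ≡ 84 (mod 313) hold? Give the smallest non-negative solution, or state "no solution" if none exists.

71

First find gcd(10, 313):
313 = 31·10 + 3
10 = 3·3 + 1
3 = 3·1 + 0
gcd = 1, so a unique solution mod 313 exists.
Back-substitute for the Bézout coefficients:
1 = 10 − 3·3
1 = −3·313 + 94·10
So 10·(94) ≡ 1 (mod 313), giving 10⁻¹ ≡ 94.
x ≡ 10⁻¹·84 ≡ 94·84 ≡ 71 (mod 313).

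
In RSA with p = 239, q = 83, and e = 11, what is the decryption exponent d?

φ(n) = (p−1)(q−1) = 238·82 = 19516.
Need d with 11·d ≡ 1 (mod 19516). Apply the extended Euclidean algorithm:
19516 = 1774×11 + 2
11 = 5×2 + 1
2 = 2×1 + 0
Back-substitute:
1 = 11 − 5·2
1 = −5·19516 + 8871·11
So 11·8871 ≡ 1 (mod 19516), hence d = 8871.

8871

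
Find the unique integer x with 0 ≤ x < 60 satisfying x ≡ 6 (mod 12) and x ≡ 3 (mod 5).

Write x = 6 + 12·k. Then 12·k ≡ 3 − 6 ≡ 2 (mod 5).
Need 12⁻¹ mod 5. Extended Euclid on (5, 2):
5 = 2×2 + 1
2 = 2×1 + 0
Back-substitute:
1 = 5 − 2·2
12⁻¹ ≡ 3 (mod 5), so k ≡ 3·2 ≡ 1 (mod 5).
x = 6 + 12·1 = 18.

18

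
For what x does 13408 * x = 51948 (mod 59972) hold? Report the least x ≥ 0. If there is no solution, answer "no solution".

First find gcd(13408, 59972):
59972 = 4×13408 + 6340
13408 = 2×6340 + 728
6340 = 8×728 + 516
728 = 1×516 + 212
516 = 2×212 + 92
212 = 2×92 + 28
92 = 3×28 + 8
28 = 3×8 + 4
8 = 2×4 + 0
gcd = 4 and 4 | 51948, so solutions exist. Divide through by 4: 3352x ≡ 12987 (mod 14993).
Now find 3352⁻¹ mod 14993:
14993 = 4×3352 + 1585
3352 = 2×1585 + 182
1585 = 8×182 + 129
182 = 1×129 + 53
129 = 2×53 + 23
53 = 2×23 + 7
23 = 3×7 + 2
7 = 3×2 + 1
2 = 2×1 + 0
Back-substitute:
1 = 7 − 3·2
1 = −3·23 + 10·7
1 = 10·53 − 23·23
1 = −23·129 + 56·53
1 = 56·182 − 79·129
1 = −79·1585 + 688·182
1 = 688·3352 − 1455·1585
1 = −1455·14993 + 6508·3352
So 3352⁻¹ ≡ 6508 (mod 14993).
Then x ≡ 6508·12987 ≡ 3855 (mod 14993); the smallest non-negative solution is x = 3855.

3855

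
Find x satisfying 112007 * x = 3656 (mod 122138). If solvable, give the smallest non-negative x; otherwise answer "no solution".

18204

First find gcd(112007, 122138):
122138 = 1·112007 + 10131
112007 = 11·10131 + 566
10131 = 17·566 + 509
566 = 1·509 + 57
509 = 8·57 + 53
57 = 1·53 + 4
53 = 13·4 + 1
4 = 4·1 + 0
gcd = 1, so a unique solution mod 122138 exists.
Back-substitute for the Bézout coefficients:
1 = 53 − 13·4
1 = −13·57 + 14·53
1 = 14·509 − 125·57
1 = −125·566 + 139·509
1 = 139·10131 − 2488·566
1 = −2488·112007 + 27507·10131
1 = 27507·122138 − 29995·112007
So 112007·(-29995) ≡ 1 (mod 122138), giving 112007⁻¹ ≡ 92143.
x ≡ 112007⁻¹·3656 ≡ 92143·3656 ≡ 18204 (mod 122138).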